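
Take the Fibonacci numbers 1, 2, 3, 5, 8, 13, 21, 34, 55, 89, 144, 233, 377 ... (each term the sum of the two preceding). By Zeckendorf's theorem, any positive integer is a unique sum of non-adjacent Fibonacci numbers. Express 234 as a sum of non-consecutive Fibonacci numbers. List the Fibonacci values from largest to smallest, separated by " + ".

233 ≤ 234 < 377, so take 233; remainder 1
1 ≤ 1 < 2, so take 1; remainder 0
So 234 = 233 + 1, with no two terms consecutive in the sequence.

233 + 1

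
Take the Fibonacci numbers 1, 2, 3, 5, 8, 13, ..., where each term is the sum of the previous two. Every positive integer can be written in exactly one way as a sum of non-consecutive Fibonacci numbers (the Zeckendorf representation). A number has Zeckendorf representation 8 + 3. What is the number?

11

8 + 3 = 11.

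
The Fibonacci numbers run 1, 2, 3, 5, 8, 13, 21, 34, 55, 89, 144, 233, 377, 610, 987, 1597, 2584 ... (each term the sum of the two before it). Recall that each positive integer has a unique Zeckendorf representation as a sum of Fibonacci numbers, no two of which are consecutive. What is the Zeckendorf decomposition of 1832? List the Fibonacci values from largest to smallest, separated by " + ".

1597 + 233 + 2

Repeatedly subtract the largest Fibonacci number that fits:
subtract 1597 from 1832: 235 remains
subtract 233 from 235: 2 remains
subtract 2 from 2: 0 remains
So 1832 = 1597 + 233 + 2, with no two terms consecutive in the sequence.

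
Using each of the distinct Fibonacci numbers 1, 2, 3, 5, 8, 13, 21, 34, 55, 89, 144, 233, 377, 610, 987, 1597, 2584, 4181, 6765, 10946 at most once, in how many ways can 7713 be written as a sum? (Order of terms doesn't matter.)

66

Each representation comes from the Zeckendorf form by replacing some F_k with F_{k−1} + F_{k−2} where possible.
7713 = 6765+610+233+89+13+3 = 6765+610+233+89+13+2+1 = 6765+610+233+89+8+5+3 = 6765+610+233+55+34+13+3 = 6765+610+233+89+8+5+2+1 = … (61 more), for 66 in all.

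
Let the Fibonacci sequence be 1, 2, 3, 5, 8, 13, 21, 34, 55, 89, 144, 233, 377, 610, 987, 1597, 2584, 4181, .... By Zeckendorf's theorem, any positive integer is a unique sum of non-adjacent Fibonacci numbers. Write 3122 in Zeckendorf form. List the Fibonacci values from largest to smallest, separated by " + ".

2584 + 377 + 144 + 13 + 3 + 1

3122 − 2584 = 538
538 − 377 = 161
161 − 144 = 17
17 − 13 = 4
4 − 3 = 1
1 − 1 = 0
So 3122 = 2584 + 377 + 144 + 13 + 3 + 1, with no two terms consecutive in the sequence.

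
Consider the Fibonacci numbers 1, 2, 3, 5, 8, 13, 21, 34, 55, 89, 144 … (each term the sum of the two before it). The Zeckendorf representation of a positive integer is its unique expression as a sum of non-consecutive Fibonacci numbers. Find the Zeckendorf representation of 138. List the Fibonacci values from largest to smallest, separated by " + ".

89 + 34 + 13 + 2

Repeatedly subtract the largest Fibonacci number that fits:
138: greatest Fibonacci not exceeding it is 89, leaving 49
49: greatest Fibonacci not exceeding it is 34, leaving 15
15: greatest Fibonacci not exceeding it is 13, leaving 2
2: greatest Fibonacci not exceeding it is 2, leaving 0
So 138 = 89 + 34 + 13 + 2, with no two terms consecutive in the sequence.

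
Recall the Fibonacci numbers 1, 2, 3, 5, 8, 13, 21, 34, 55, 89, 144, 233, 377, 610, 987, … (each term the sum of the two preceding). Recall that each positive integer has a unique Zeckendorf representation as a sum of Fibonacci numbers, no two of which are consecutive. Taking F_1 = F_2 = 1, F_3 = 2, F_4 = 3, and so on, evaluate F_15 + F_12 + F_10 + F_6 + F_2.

F_15 + F_12 + F_10 + F_6 + F_2 = 610 + 144 + 55 + 8 + 1 = 818.

818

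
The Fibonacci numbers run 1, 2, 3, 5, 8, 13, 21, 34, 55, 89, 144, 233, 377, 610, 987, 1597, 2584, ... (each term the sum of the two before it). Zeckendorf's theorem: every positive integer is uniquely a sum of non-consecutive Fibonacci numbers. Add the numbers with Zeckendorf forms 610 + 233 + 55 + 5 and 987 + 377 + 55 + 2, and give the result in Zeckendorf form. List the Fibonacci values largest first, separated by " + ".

1597 + 610 + 89 + 21 + 5 + 2

The two numbers are 903 and 1421, so their sum is 2324.
1597 ≤ 2324 < 2584, so take 1597; remainder 727
610 ≤ 727 < 987, so take 610; remainder 117
89 ≤ 117 < 144, so take 89; remainder 28
21 ≤ 28 < 34, so take 21; remainder 7
5 ≤ 7 < 8, so take 5; remainder 2
2 ≤ 2 < 3, so take 2; remainder 0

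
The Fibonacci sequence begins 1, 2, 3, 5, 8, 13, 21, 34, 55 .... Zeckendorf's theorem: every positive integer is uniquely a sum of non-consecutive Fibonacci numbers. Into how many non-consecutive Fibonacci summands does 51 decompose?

4

34 ≤ 51 < 55, so take 34; remainder 17
13 ≤ 17 < 21, so take 13; remainder 4
3 ≤ 4 < 5, so take 3; remainder 1
1 ≤ 1 < 2, so take 1; remainder 0
51 = 34 + 13 + 3 + 1, which has 4 terms.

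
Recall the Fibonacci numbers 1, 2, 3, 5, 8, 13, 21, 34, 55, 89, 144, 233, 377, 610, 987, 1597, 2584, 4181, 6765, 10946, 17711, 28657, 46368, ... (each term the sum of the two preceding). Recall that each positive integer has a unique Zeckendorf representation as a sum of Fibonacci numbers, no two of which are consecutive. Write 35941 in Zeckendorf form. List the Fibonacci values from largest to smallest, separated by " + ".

28657 + 6765 + 377 + 89 + 34 + 13 + 5 + 1

35941: greatest Fibonacci not exceeding it is 28657, leaving 7284
7284: greatest Fibonacci not exceeding it is 6765, leaving 519
519: greatest Fibonacci not exceeding it is 377, leaving 142
142: greatest Fibonacci not exceeding it is 89, leaving 53
53: greatest Fibonacci not exceeding it is 34, leaving 19
19: greatest Fibonacci not exceeding it is 13, leaving 6
6: greatest Fibonacci not exceeding it is 5, leaving 1
1: greatest Fibonacci not exceeding it is 1, leaving 0
So 35941 = 28657 + 6765 + 377 + 89 + 34 + 13 + 5 + 1, with no two terms consecutive in the sequence.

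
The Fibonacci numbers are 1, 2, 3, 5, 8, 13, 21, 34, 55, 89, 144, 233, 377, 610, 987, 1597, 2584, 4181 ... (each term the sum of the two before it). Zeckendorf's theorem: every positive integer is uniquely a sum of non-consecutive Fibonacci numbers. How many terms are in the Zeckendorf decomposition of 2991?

Greedy algorithm:
2991: greatest Fibonacci not exceeding it is 2584, leaving 407
407: greatest Fibonacci not exceeding it is 377, leaving 30
30: greatest Fibonacci not exceeding it is 21, leaving 9
9: greatest Fibonacci not exceeding it is 8, leaving 1
1: greatest Fibonacci not exceeding it is 1, leaving 0
2991 = 2584 + 377 + 21 + 8 + 1, which has 5 terms.

5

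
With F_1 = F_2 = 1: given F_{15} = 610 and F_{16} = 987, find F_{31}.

By F_{2k+1} = F_k² + F_{k+1}²: F_{31} = 610² + 987² = 372100 + 974169 = 1346269.

1346269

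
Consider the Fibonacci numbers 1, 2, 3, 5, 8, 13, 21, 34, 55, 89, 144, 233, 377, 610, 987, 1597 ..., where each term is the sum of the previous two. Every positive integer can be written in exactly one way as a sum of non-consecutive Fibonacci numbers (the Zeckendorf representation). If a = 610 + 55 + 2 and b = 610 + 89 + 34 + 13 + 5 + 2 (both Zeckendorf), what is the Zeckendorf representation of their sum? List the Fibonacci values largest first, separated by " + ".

987 + 377 + 55 + 1

The two numbers are 667 and 753, so their sum is 1420.
Repeatedly subtract the largest Fibonacci number that fits:
subtract 987 from 1420: 433 remains
subtract 377 from 433: 56 remains
subtract 55 from 56: 1 remains
subtract 1 from 1: 0 remains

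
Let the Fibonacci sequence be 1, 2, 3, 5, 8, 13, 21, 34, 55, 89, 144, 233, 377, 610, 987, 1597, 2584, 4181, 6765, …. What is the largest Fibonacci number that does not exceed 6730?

4181 ≤ 6730 < 6765, so the largest Fibonacci number not exceeding 6730 is 4181.

4181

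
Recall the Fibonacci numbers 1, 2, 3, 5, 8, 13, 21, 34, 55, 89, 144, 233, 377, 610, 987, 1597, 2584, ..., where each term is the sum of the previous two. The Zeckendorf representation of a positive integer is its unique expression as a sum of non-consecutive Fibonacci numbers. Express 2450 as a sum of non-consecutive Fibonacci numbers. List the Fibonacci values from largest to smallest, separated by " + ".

1597 + 610 + 233 + 8 + 2

subtract 1597 from 2450: 853 remains
subtract 610 from 853: 243 remains
subtract 233 from 243: 10 remains
subtract 8 from 10: 2 remains
subtract 2 from 2: 0 remains
So 2450 = 1597 + 610 + 233 + 8 + 2, with no two terms consecutive in the sequence.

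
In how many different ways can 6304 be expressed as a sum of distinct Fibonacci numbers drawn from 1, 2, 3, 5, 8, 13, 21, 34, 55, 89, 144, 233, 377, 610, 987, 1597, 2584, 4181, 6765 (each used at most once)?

42

6304 = 4181+1597+377+144+5 = 4181+1597+377+144+3+2 = 4181+1597+377+89+55+5 = … (39 more), for 42 in all.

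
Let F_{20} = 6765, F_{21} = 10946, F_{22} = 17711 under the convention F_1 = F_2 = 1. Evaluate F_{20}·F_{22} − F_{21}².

6765·17711 − 10946² = 119814915 − 119814916 = -1. (Cassini's identity: F_{k−1}F_{k+1} − F_k² = (−1)^k.)

-1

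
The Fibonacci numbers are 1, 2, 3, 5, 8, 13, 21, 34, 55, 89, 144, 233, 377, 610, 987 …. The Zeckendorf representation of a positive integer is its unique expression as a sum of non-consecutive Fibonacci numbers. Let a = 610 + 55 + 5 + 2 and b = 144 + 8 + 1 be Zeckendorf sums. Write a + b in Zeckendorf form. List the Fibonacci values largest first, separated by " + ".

610 + 144 + 55 + 13 + 3

The two numbers are 672 and 153, so their sum is 825.
largest Fibonacci ≤ 825 is 610; 825 − 610 = 215
largest Fibonacci ≤ 215 is 144; 215 − 144 = 71
largest Fibonacci ≤ 71 is 55; 71 − 55 = 16
largest Fibonacci ≤ 16 is 13; 16 − 13 = 3
largest Fibonacci ≤ 3 is 3; 3 − 3 = 0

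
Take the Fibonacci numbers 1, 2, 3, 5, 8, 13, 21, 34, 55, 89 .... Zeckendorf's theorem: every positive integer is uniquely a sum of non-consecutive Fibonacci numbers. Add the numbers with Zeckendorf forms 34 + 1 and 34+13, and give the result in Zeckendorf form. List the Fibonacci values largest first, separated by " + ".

The two numbers are 35 and 47, so their sum is 82.
Greedily peel off the largest Fibonacci term at each step:
82: greatest Fibonacci not exceeding it is 55, leaving 27
27: greatest Fibonacci not exceeding it is 21, leaving 6
6: greatest Fibonacci not exceeding it is 5, leaving 1
1: greatest Fibonacci not exceeding it is 1, leaving 0

55 + 21 + 5 + 1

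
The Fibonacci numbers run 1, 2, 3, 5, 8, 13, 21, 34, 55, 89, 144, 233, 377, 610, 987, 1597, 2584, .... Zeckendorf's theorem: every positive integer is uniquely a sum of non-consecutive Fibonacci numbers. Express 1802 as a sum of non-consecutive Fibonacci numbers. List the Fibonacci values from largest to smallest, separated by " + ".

1597 + 144 + 55 + 5 + 1

1802: greatest Fibonacci not exceeding it is 1597, leaving 205
205: greatest Fibonacci not exceeding it is 144, leaving 61
61: greatest Fibonacci not exceeding it is 55, leaving 6
6: greatest Fibonacci not exceeding it is 5, leaving 1
1: greatest Fibonacci not exceeding it is 1, leaving 0
So 1802 = 1597 + 144 + 55 + 5 + 1, with no two terms consecutive in the sequence.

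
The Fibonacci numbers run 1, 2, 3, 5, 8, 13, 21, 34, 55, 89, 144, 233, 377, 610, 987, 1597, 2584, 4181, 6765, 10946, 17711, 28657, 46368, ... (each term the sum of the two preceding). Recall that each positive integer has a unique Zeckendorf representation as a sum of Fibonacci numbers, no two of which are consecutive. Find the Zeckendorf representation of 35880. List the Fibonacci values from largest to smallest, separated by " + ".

largest Fibonacci ≤ 35880 is 28657; 35880 − 28657 = 7223
largest Fibonacci ≤ 7223 is 6765; 7223 − 6765 = 458
largest Fibonacci ≤ 458 is 377; 458 − 377 = 81
largest Fibonacci ≤ 81 is 55; 81 − 55 = 26
largest Fibonacci ≤ 26 is 21; 26 − 21 = 5
largest Fibonacci ≤ 5 is 5; 5 − 5 = 0
So 35880 = 28657 + 6765 + 377 + 55 + 21 + 5, with no two terms consecutive in the sequence.

28657 + 6765 + 377 + 55 + 21 + 5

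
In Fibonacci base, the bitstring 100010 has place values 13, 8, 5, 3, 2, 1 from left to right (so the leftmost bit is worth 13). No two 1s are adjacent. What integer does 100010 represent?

Summing the place values of the 1 bits: 13 + 2 = 15.

15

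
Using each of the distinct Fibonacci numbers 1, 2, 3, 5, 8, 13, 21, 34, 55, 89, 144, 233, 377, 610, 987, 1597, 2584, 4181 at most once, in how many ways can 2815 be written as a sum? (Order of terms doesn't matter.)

Starting from the Zeckendorf form and repeatedly splitting a term F_k into F_{k−1} + F_{k−2} (when neither is already used) reaches every representation.
2815 = 2584+144+55+21+8+3 = 2584+144+55+21+8+2+1 = 1597+987+144+55+21+8+3 = 2584+144+55+21+5+3+2+1 = … (15 more), for 19 in all.

19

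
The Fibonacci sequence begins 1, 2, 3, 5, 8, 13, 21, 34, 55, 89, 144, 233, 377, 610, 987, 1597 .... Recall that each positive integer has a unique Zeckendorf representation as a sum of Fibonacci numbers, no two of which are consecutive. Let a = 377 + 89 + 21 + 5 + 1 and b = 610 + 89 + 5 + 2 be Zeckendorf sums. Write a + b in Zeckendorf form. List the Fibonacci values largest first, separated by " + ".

987 + 144 + 55 + 13

The two numbers are 493 and 706, so their sum is 1199.
Repeatedly subtract the largest Fibonacci number that fits:
1199 − 987 = 212
212 − 144 = 68
68 − 55 = 13
13 − 13 = 0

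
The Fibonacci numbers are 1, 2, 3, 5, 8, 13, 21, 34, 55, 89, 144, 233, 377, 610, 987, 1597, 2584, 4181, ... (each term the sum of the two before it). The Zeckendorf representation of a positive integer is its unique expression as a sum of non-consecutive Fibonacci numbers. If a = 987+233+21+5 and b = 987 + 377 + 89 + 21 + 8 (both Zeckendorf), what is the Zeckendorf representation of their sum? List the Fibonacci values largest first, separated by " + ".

2584 + 144

The two numbers are 1246 and 1482, so their sum is 2728.
largest Fibonacci ≤ 2728 is 2584; 2728 − 2584 = 144
largest Fibonacci ≤ 144 is 144; 144 − 144 = 0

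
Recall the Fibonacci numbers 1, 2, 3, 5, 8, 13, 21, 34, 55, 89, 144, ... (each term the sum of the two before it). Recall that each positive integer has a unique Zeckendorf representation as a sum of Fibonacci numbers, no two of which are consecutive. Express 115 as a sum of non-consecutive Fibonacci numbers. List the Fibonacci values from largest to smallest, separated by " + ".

89 + 21 + 5

largest Fibonacci ≤ 115 is 89; 115 − 89 = 26
largest Fibonacci ≤ 26 is 21; 26 − 21 = 5
largest Fibonacci ≤ 5 is 5; 5 − 5 = 0
So 115 = 89 + 21 + 5, with no two terms consecutive in the sequence.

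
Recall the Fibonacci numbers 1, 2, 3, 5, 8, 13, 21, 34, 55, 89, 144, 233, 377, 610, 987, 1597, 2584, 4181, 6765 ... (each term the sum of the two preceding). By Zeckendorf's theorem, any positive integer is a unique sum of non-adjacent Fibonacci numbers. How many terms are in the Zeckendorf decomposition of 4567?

4

take 4181 (≤ 4567); 4567 − 4181 = 386
take 377 (≤ 386); 386 − 377 = 9
take 8 (≤ 9); 9 − 8 = 1
take 1 (≤ 1); 1 − 1 = 0
4567 = 4181 + 377 + 8 + 1, which has 4 terms.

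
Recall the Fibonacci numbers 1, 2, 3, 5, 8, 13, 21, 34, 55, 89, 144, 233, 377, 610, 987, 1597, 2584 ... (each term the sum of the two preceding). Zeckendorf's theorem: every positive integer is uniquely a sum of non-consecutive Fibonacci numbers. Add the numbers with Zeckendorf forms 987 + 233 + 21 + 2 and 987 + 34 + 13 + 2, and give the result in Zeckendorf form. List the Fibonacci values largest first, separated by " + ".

The two numbers are 1243 and 1036, so their sum is 2279.
Greedy algorithm:
1597 ≤ 2279 < 2584, so take 1597; remainder 682
610 ≤ 682 < 987, so take 610; remainder 72
55 ≤ 72 < 89, so take 55; remainder 17
13 ≤ 17 < 21, so take 13; remainder 4
3 ≤ 4 < 5, so take 3; remainder 1
1 ≤ 1 < 2, so take 1; remainder 0

1597 + 610 + 55 + 13 + 3 + 1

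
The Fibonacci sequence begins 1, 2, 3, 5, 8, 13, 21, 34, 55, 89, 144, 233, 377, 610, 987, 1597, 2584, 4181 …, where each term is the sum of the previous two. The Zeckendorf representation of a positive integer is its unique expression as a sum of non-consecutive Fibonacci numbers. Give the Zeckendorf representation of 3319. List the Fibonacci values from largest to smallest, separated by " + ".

3319 − 2584 = 735
735 − 610 = 125
125 − 89 = 36
36 − 34 = 2
2 − 2 = 0
So 3319 = 2584 + 610 + 89 + 34 + 2, with no two terms consecutive in the sequence.

2584 + 610 + 89 + 34 + 2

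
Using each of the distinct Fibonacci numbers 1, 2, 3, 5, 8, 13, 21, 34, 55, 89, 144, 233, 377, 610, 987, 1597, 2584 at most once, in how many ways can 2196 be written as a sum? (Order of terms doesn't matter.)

18

2196 = 1597+377+144+55+21+2 = 1597+377+144+55+13+8+2 = 987+610+377+144+55+21+2 = 1597+377+144+55+13+5+3+2 = … (14 more), for 18 in all.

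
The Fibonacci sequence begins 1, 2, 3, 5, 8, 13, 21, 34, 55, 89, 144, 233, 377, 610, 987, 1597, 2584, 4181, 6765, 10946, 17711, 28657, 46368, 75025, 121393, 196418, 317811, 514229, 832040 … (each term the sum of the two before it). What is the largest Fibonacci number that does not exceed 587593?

514229

514229 ≤ 587593 < 832040, so the largest Fibonacci number not exceeding 587593 is 514229.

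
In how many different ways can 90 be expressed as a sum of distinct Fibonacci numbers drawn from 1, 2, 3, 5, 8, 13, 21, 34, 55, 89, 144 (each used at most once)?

5

90 = 89+1 = 55+34+1 = 55+21+13+1 = 55+21+8+5+1 = … (1 more), for 5 in all.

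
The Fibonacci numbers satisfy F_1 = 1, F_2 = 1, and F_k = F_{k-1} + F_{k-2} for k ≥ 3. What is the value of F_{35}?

Iterating the recurrence up to F_{30} = 832040 and F_{29} = 514229:
F_{31} = F_{30} + F_{29} = 832040 + 514229 = 1346269
F_{32} = F_{31} + F_{30} = 1346269 + 832040 = 2178309
F_{33} = F_{32} + F_{31} = 2178309 + 1346269 = 3524578
F_{34} = F_{33} + F_{32} = 3524578 + 2178309 = 5702887
F_{35} = F_{34} + F_{33} = 5702887 + 3524578 = 9227465

9227465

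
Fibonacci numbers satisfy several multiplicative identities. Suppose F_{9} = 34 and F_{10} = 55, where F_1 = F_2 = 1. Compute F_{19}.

By F_{2k+1} = F_k² + F_{k+1}²: F_{19} = 34² + 55² = 1156 + 3025 = 4181.

4181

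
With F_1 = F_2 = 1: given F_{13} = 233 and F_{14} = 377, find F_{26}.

By the doubling identity F_{2k} = F_k(2F_{k+1} − F_k): F_{26} = 233·(2·377 − 233) = 233·521 = 121393.

121393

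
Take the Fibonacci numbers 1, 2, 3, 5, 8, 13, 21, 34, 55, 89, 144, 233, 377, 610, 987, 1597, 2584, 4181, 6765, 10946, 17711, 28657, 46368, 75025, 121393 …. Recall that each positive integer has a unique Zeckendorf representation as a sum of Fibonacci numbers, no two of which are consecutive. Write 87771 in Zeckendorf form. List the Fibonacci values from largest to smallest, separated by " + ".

75025 + 10946 + 1597 + 144 + 55 + 3 + 1

Greedily peel off the largest Fibonacci term at each step:
largest Fibonacci ≤ 87771 is 75025; 87771 − 75025 = 12746
largest Fibonacci ≤ 12746 is 10946; 12746 − 10946 = 1800
largest Fibonacci ≤ 1800 is 1597; 1800 − 1597 = 203
largest Fibonacci ≤ 203 is 144; 203 − 144 = 59
largest Fibonacci ≤ 59 is 55; 59 − 55 = 4
largest Fibonacci ≤ 4 is 3; 4 − 3 = 1
largest Fibonacci ≤ 1 is 1; 1 − 1 = 0
So 87771 = 75025 + 10946 + 1597 + 144 + 55 + 3 + 1, with no two terms consecutive in the sequence.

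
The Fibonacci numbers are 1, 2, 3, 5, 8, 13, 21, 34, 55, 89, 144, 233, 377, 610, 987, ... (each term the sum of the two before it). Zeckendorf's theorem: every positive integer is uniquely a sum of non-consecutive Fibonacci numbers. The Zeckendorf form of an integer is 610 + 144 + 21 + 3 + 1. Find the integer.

779

610 + 144 + 21 + 3 + 1 = 779.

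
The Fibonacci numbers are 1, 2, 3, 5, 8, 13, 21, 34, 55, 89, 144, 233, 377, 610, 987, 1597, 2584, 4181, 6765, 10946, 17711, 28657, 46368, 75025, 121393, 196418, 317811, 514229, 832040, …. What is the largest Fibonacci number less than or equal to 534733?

514229

514229 ≤ 534733 < 832040, so the largest Fibonacci number not exceeding 534733 is 514229.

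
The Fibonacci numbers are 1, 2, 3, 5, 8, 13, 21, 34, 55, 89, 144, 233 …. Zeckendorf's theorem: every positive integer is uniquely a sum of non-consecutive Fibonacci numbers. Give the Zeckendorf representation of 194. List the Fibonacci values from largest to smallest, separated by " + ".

144 + 34 + 13 + 3

Repeatedly subtract the largest Fibonacci number that fits:
144 ≤ 194 < 233, so take 144; remainder 50
34 ≤ 50 < 55, so take 34; remainder 16
13 ≤ 16 < 21, so take 13; remainder 3
3 ≤ 3 < 5, so take 3; remainder 0
So 194 = 144 + 34 + 13 + 3, with no two terms consecutive in the sequence.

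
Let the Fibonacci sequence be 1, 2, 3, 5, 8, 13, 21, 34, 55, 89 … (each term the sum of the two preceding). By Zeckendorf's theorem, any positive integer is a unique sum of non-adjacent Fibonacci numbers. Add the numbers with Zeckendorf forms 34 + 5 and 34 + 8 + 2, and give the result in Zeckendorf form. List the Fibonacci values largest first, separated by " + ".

55 + 21 + 5 + 2

The two numbers are 39 and 44, so their sum is 83.
Repeatedly subtract the largest Fibonacci number that fits:
83 − 55 = 28
28 − 21 = 7
7 − 5 = 2
2 − 2 = 0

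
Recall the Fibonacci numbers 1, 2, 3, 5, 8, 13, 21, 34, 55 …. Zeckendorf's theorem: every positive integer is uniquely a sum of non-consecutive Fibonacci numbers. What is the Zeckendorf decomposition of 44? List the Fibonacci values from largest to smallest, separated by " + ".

34 + 8 + 2

take 34 (≤ 44); 44 − 34 = 10
take 8 (≤ 10); 10 − 8 = 2
take 2 (≤ 2); 2 − 2 = 0
So 44 = 34 + 8 + 2, with no two terms consecutive in the sequence.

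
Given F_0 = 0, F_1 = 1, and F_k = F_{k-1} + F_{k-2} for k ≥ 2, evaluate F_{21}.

10946

Iterating the recurrence up to F_{16} = 987 and F_{15} = 610:
F_{17} = F_{16} + F_{15} = 987 + 610 = 1597
F_{18} = F_{17} + F_{16} = 1597 + 987 = 2584
F_{19} = F_{18} + F_{17} = 2584 + 1597 = 4181
F_{20} = F_{19} + F_{18} = 4181 + 2584 = 6765
F_{21} = F_{20} + F_{19} = 6765 + 4181 = 10946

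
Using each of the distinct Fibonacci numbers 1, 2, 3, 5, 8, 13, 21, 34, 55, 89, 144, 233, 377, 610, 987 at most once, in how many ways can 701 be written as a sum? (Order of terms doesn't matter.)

11

Each representation comes from the Zeckendorf form by replacing some F_k with F_{k−1} + F_{k−2} where possible.
701 = 610+89+2 = 610+55+34+2 = 377+233+89+2 = 610+55+21+13+2 = … (7 more), for 11 in all.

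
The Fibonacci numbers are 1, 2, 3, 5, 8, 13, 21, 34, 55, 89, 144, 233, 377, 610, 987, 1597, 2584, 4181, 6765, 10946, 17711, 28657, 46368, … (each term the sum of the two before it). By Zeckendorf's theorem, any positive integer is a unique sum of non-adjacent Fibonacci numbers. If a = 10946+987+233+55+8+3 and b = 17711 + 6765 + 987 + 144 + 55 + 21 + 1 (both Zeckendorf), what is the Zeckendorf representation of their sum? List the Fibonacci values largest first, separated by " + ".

The two numbers are 12232 and 25684, so their sum is 37916.
Greedily peel off the largest Fibonacci term at each step:
37916 − 28657 = 9259
9259 − 6765 = 2494
2494 − 1597 = 897
897 − 610 = 287
287 − 233 = 54
54 − 34 = 20
20 − 13 = 7
7 − 5 = 2
2 − 2 = 0

28657 + 6765 + 1597 + 610 + 233 + 34 + 13 + 5 + 2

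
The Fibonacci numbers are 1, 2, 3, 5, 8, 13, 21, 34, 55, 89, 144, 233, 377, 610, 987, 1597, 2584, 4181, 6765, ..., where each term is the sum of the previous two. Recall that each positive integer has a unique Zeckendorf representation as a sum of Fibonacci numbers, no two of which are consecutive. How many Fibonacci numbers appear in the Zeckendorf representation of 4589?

5

Repeatedly subtract the largest Fibonacci number that fits:
largest Fibonacci ≤ 4589 is 4181; 4589 − 4181 = 408
largest Fibonacci ≤ 408 is 377; 408 − 377 = 31
largest Fibonacci ≤ 31 is 21; 31 − 21 = 10
largest Fibonacci ≤ 10 is 8; 10 − 8 = 2
largest Fibonacci ≤ 2 is 2; 2 − 2 = 0
4589 = 4181 + 377 + 21 + 8 + 2, which has 5 terms.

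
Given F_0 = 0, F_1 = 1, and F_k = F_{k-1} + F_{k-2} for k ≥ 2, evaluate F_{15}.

610

Iterating the recurrence up to F_{11} = 89 and F_{10} = 55:
F_{12} = F_{11} + F_{10} = 89 + 55 = 144
F_{13} = F_{12} + F_{11} = 144 + 89 = 233
F_{14} = F_{13} + F_{12} = 233 + 144 = 377
F_{15} = F_{14} + F_{13} = 377 + 233 = 610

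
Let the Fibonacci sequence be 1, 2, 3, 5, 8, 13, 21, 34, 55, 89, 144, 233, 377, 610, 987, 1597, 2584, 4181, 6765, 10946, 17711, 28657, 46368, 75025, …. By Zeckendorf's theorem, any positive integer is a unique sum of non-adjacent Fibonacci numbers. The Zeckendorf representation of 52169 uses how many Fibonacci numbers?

5

Repeatedly subtract the largest Fibonacci number that fits:
subtract 46368 from 52169: 5801 remains
subtract 4181 from 5801: 1620 remains
subtract 1597 from 1620: 23 remains
subtract 21 from 23: 2 remains
subtract 2 from 2: 0 remains
52169 = 46368 + 4181 + 1597 + 21 + 2, which has 5 terms.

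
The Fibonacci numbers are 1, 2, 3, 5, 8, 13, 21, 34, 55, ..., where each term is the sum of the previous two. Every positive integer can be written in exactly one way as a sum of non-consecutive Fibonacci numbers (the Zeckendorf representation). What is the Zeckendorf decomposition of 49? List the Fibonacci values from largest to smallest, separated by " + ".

take 34 (≤ 49); 49 − 34 = 15
take 13 (≤ 15); 15 − 13 = 2
take 2 (≤ 2); 2 − 2 = 0
So 49 = 34 + 13 + 2, with no two terms consecutive in the sequence.

34 + 13 + 2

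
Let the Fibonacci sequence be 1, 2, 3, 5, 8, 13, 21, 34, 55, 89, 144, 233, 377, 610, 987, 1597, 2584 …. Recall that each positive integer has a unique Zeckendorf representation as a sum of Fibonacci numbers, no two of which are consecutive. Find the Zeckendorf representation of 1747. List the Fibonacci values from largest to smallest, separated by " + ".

Greedy algorithm:
1747 − 1597 = 150
150 − 144 = 6
6 − 5 = 1
1 − 1 = 0
So 1747 = 1597 + 144 + 5 + 1, with no two terms consecutive in the sequence.

1597 + 144 + 5 + 1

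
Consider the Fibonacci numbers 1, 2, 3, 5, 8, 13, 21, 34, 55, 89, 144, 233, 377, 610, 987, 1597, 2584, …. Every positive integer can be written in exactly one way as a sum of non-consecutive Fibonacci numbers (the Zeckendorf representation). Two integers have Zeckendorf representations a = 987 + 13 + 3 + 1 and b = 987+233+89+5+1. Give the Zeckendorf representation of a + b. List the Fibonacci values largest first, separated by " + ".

The two numbers are 1004 and 1315, so their sum is 2319.
2319 − 1597 = 722
722 − 610 = 112
112 − 89 = 23
23 − 21 = 2
2 − 2 = 0

1597 + 610 + 89 + 21 + 2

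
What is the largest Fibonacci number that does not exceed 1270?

987

987 ≤ 1270 < 1597, so the largest Fibonacci number not exceeding 1270 is 987.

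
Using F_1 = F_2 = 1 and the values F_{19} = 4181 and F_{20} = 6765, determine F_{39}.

By F_{2k+1} = F_k² + F_{k+1}²: F_{39} = 4181² + 6765² = 17480761 + 45765225 = 63245986.

63245986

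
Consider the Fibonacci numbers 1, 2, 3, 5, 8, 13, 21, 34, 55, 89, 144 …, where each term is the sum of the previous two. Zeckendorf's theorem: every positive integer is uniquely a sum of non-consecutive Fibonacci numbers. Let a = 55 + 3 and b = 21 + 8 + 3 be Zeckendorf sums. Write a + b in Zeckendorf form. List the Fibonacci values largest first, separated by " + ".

89 + 1

The two numbers are 58 and 32, so their sum is 90.
take 89 (≤ 90); 90 − 89 = 1
take 1 (≤ 1); 1 − 1 = 0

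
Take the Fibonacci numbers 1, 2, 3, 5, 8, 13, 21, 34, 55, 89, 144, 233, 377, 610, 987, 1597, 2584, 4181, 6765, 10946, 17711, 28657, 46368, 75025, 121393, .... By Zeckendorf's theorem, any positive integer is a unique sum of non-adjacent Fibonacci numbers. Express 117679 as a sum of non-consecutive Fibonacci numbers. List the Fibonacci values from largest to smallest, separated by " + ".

117679 − 75025 = 42654
42654 − 28657 = 13997
13997 − 10946 = 3051
3051 − 2584 = 467
467 − 377 = 90
90 − 89 = 1
1 − 1 = 0
So 117679 = 75025 + 28657 + 10946 + 2584 + 377 + 89 + 1, with no two terms consecutive in the sequence.

75025 + 28657 + 10946 + 2584 + 377 + 89 + 1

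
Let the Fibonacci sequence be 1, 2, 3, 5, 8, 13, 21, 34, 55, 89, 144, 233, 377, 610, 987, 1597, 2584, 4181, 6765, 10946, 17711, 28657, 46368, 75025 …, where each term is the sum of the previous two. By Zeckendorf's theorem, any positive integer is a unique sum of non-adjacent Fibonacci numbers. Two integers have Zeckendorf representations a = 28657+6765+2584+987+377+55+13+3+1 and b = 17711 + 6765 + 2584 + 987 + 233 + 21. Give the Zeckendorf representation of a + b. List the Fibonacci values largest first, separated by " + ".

The two numbers are 39442 and 28301, so their sum is 67743.
Greedy algorithm:
largest Fibonacci ≤ 67743 is 46368; 67743 − 46368 = 21375
largest Fibonacci ≤ 21375 is 17711; 21375 − 17711 = 3664
largest Fibonacci ≤ 3664 is 2584; 3664 − 2584 = 1080
largest Fibonacci ≤ 1080 is 987; 1080 − 987 = 93
largest Fibonacci ≤ 93 is 89; 93 − 89 = 4
largest Fibonacci ≤ 4 is 3; 4 − 3 = 1
largest Fibonacci ≤ 1 is 1; 1 − 1 = 0

46368 + 17711 + 2584 + 987 + 89 + 3 + 1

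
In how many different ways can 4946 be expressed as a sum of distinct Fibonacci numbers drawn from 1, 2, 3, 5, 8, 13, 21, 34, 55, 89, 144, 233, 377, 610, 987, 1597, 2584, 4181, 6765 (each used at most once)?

Each representation comes from the Zeckendorf form by replacing some F_k with F_{k−1} + F_{k−2} where possible.
4946 = 4181+610+144+8+3 = 4181+610+144+8+2+1 = 4181+610+89+55+8+3 = 4181+377+233+144+8+3 = 4181+610+144+5+3+2+1 = … (45 more), for 50 in all.

50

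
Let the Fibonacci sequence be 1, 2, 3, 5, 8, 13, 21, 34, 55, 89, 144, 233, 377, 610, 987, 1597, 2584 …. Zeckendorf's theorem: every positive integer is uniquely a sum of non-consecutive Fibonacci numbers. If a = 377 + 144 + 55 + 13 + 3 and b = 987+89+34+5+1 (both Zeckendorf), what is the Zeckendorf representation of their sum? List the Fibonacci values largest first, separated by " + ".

The two numbers are 592 and 1116, so their sum is 1708.
take 1597 (≤ 1708); 1708 − 1597 = 111
take 89 (≤ 111); 111 − 89 = 22
take 21 (≤ 22); 22 − 21 = 1
take 1 (≤ 1); 1 − 1 = 0

1597 + 89 + 21 + 1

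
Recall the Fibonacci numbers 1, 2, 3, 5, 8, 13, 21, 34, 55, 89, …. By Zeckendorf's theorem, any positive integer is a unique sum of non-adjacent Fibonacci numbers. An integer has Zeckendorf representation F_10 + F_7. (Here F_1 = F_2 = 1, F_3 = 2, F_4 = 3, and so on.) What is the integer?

F_10 + F_7 = 55 + 13 = 68.

68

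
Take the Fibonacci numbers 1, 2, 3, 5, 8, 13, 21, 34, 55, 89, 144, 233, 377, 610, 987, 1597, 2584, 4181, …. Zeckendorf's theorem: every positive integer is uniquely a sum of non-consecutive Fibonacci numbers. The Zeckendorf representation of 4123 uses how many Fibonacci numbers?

Repeatedly subtract the largest Fibonacci number that fits:
take 2584 (≤ 4123); 4123 − 2584 = 1539
take 987 (≤ 1539); 1539 − 987 = 552
take 377 (≤ 552); 552 − 377 = 175
take 144 (≤ 175); 175 − 144 = 31
take 21 (≤ 31); 31 − 21 = 10
take 8 (≤ 10); 10 − 8 = 2
take 2 (≤ 2); 2 − 2 = 0
4123 = 2584 + 987 + 377 + 144 + 21 + 8 + 2, which has 7 terms.

7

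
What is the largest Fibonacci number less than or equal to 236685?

196418 ≤ 236685 < 317811, so the largest Fibonacci number not exceeding 236685 is 196418.

196418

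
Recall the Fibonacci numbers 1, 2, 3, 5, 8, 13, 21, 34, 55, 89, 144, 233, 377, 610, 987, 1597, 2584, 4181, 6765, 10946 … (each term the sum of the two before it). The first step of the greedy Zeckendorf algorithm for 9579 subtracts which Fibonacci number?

6765 ≤ 9579 < 10946, so the largest Fibonacci number not exceeding 9579 is 6765.

6765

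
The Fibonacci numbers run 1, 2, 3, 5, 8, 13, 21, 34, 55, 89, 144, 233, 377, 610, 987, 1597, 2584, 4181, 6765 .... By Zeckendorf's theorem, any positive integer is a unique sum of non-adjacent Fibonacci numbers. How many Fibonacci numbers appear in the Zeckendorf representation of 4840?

5

largest Fibonacci ≤ 4840 is 4181; 4840 − 4181 = 659
largest Fibonacci ≤ 659 is 610; 659 − 610 = 49
largest Fibonacci ≤ 49 is 34; 49 − 34 = 15
largest Fibonacci ≤ 15 is 13; 15 − 13 = 2
largest Fibonacci ≤ 2 is 2; 2 − 2 = 0
4840 = 4181 + 610 + 34 + 13 + 2, which has 5 terms.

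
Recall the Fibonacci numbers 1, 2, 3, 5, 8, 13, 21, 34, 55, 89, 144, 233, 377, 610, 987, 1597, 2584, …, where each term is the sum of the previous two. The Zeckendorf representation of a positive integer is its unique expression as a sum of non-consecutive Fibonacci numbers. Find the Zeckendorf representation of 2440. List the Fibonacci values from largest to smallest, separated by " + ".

1597 + 610 + 233

Greedy algorithm:
2440 − 1597 = 843
843 − 610 = 233
233 − 233 = 0
So 2440 = 1597 + 610 + 233, with no two terms consecutive in the sequence.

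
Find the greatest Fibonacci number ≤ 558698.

514229 ≤ 558698 < 832040, so the largest Fibonacci number not exceeding 558698 is 514229.

514229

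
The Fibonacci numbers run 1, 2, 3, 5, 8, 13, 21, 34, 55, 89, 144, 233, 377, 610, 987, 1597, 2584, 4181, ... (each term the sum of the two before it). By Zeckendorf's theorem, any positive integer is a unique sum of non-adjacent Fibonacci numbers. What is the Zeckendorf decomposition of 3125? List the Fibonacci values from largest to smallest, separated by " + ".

Greedily peel off the largest Fibonacci term at each step:
take 2584 (≤ 3125); 3125 − 2584 = 541
take 377 (≤ 541); 541 − 377 = 164
take 144 (≤ 164); 164 − 144 = 20
take 13 (≤ 20); 20 − 13 = 7
take 5 (≤ 7); 7 − 5 = 2
take 2 (≤ 2); 2 − 2 = 0
So 3125 = 2584 + 377 + 144 + 13 + 5 + 2, with no two terms consecutive in the sequence.

2584 + 377 + 144 + 13 + 5 + 2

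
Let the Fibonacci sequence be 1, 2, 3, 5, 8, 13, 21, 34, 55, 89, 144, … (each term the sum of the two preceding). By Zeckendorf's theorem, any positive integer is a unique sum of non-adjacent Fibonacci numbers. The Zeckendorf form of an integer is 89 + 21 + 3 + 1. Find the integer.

89 + 21 + 3 + 1 = 114.

114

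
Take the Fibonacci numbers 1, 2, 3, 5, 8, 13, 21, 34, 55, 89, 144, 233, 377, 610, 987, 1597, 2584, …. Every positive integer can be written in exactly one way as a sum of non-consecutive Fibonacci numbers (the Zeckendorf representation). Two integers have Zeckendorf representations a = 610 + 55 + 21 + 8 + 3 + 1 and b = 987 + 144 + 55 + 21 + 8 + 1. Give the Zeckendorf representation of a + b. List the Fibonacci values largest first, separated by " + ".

1597 + 233 + 55 + 21 + 8

The two numbers are 698 and 1216, so their sum is 1914.
take 1597 (≤ 1914); 1914 − 1597 = 317
take 233 (≤ 317); 317 − 233 = 84
take 55 (≤ 84); 84 − 55 = 29
take 21 (≤ 29); 29 − 21 = 8
take 8 (≤ 8); 8 − 8 = 0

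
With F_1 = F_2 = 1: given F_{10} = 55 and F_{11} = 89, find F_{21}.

By F_{2k+1} = F_k² + F_{k+1}²: F_{21} = 55² + 89² = 3025 + 7921 = 10946.

10946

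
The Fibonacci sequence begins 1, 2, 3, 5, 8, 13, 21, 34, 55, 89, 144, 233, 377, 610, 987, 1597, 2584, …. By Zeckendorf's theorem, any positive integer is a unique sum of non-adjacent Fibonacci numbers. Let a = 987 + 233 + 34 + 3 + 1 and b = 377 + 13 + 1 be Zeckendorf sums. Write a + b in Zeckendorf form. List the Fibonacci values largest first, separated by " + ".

1597 + 34 + 13 + 5

The two numbers are 1258 and 391, so their sum is 1649.
Greedy algorithm:
1649 − 1597 = 52
52 − 34 = 18
18 − 13 = 5
5 − 5 = 0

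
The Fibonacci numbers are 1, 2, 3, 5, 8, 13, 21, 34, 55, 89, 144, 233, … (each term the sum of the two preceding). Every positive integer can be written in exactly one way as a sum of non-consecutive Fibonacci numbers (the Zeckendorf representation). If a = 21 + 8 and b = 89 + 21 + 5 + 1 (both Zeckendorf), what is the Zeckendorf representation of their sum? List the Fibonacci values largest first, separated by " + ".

The two numbers are 29 and 116, so their sum is 145.
Repeatedly subtract the largest Fibonacci number that fits:
144 ≤ 145 < 233, so take 144; remainder 1
1 ≤ 1 < 2, so take 1; remainder 0

144 + 1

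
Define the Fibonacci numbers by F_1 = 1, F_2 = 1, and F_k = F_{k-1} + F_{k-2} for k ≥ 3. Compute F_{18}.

2584

Iterating the recurrence up to F_{12} = 144 and F_{11} = 89:
F_{13} = F_{12} + F_{11} = 144 + 89 = 233
F_{14} = F_{13} + F_{12} = 233 + 144 = 377
F_{15} = F_{14} + F_{13} = 377 + 233 = 610
F_{16} = F_{15} + F_{14} = 610 + 377 = 987
F_{17} = F_{16} + F_{15} = 987 + 610 = 1597
F_{18} = F_{17} + F_{16} = 1597 + 987 = 2584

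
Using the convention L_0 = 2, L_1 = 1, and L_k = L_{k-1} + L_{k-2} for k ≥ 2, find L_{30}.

Iterating the recurrence up to L_{25} = 167761 and L_{24} = 103682:
L_{26} = L_{25} + L_{24} = 167761 + 103682 = 271443
L_{27} = L_{26} + L_{25} = 271443 + 167761 = 439204
L_{28} = L_{27} + L_{26} = 439204 + 271443 = 710647
L_{29} = L_{28} + L_{27} = 710647 + 439204 = 1149851
L_{30} = L_{29} + L_{28} = 1149851 + 710647 = 1860498

1860498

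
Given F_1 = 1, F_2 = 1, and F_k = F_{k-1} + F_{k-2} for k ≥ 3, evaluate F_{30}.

Iterating the recurrence up to F_{23} = 28657 and F_{22} = 17711:
F_{24} = F_{23} + F_{22} = 28657 + 17711 = 46368
F_{25} = F_{24} + F_{23} = 46368 + 28657 = 75025
F_{26} = F_{25} + F_{24} = 75025 + 46368 = 121393
F_{27} = F_{26} + F_{25} = 121393 + 75025 = 196418
F_{28} = F_{27} + F_{26} = 196418 + 121393 = 317811
F_{29} = F_{28} + F_{27} = 317811 + 196418 = 514229
F_{30} = F_{29} + F_{28} = 514229 + 317811 = 832040

832040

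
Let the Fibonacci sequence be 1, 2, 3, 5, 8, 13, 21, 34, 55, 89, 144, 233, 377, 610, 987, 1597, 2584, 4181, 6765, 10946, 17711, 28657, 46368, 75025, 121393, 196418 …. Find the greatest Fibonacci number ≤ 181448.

121393

121393 ≤ 181448 < 196418, so the largest Fibonacci number not exceeding 181448 is 121393.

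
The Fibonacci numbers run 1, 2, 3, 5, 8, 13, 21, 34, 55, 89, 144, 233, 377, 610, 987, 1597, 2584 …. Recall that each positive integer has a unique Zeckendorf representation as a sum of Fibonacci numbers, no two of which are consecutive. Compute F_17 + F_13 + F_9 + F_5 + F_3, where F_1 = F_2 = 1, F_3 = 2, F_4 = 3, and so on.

F_17 + F_13 + F_9 + F_5 + F_3 = 1597 + 233 + 34 + 5 + 2 = 1871.

1871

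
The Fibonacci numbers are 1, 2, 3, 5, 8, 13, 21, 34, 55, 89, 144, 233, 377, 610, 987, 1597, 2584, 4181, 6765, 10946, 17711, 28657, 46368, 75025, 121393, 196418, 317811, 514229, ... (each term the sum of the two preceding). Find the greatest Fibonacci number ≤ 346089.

317811 ≤ 346089 < 514229, so the largest Fibonacci number not exceeding 346089 is 317811.

317811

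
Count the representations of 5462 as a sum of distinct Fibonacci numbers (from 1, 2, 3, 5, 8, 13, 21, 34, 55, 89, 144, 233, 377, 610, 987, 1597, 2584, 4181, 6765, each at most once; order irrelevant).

48

5462 = 4181+987+233+55+5+1 = 4181+987+233+55+3+2+1 = 4181+987+233+34+21+5+1 = 4181+987+144+89+55+5+1 = 4181+610+377+233+55+5+1 = … (43 more), for 48 in all.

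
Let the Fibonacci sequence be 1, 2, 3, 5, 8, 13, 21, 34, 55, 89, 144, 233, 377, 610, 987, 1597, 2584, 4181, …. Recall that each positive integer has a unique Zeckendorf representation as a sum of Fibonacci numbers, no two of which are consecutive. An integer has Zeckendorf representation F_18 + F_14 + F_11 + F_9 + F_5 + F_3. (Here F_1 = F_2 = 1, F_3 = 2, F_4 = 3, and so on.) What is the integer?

3091

F_18 + F_14 + F_11 + F_9 + F_5 + F_3 = 2584 + 377 + 89 + 34 + 5 + 2 = 3091.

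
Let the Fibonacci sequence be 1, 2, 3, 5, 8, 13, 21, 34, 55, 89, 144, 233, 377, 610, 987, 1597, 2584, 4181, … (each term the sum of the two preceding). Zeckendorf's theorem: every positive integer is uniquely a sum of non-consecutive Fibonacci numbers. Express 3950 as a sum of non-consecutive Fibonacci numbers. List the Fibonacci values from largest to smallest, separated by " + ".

2584 + 987 + 377 + 2

largest Fibonacci ≤ 3950 is 2584; 3950 − 2584 = 1366
largest Fibonacci ≤ 1366 is 987; 1366 − 987 = 379
largest Fibonacci ≤ 379 is 377; 379 − 377 = 2
largest Fibonacci ≤ 2 is 2; 2 − 2 = 0
So 3950 = 2584 + 987 + 377 + 2, with no two terms consecutive in the sequence.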